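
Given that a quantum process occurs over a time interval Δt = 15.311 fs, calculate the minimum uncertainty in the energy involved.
21.495 meV

Using the energy-time uncertainty principle:
ΔEΔt ≥ ℏ/2

The minimum uncertainty in energy is:
ΔE_min = ℏ/(2Δt)
ΔE_min = (1.055e-34 J·s) / (2 × 1.531e-14 s)
ΔE_min = 3.444e-21 J = 21.495 meV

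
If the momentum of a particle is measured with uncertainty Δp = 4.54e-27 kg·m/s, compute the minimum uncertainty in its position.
11.614 nm

Using the Heisenberg uncertainty principle:
ΔxΔp ≥ ℏ/2

The minimum uncertainty in position is:
Δx_min = ℏ/(2Δp)
Δx_min = (1.055e-34 J·s) / (2 × 4.540e-27 kg·m/s)
Δx_min = 1.161e-08 m = 11.614 nm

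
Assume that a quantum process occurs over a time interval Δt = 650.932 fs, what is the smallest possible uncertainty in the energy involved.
505.592 μeV

Using the energy-time uncertainty principle:
ΔEΔt ≥ ℏ/2

The minimum uncertainty in energy is:
ΔE_min = ℏ/(2Δt)
ΔE_min = (1.055e-34 J·s) / (2 × 6.509e-13 s)
ΔE_min = 8.100e-23 J = 505.592 μeV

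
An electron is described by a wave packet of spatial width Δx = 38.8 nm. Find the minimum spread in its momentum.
1.359 × 10^-27 kg·m/s

For a wave packet, the spatial width Δx and momentum spread Δp are related by the uncertainty principle:
ΔxΔp ≥ ℏ/2

The minimum momentum spread is:
Δp_min = ℏ/(2Δx)
Δp_min = (1.055e-34 J·s) / (2 × 3.880e-08 m)
Δp_min = 1.359e-27 kg·m/s

A wave packet cannot have both a well-defined position and well-defined momentum.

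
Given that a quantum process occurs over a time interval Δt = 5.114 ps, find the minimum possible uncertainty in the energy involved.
64.354 μeV

Using the energy-time uncertainty principle:
ΔEΔt ≥ ℏ/2

The minimum uncertainty in energy is:
ΔE_min = ℏ/(2Δt)
ΔE_min = (1.055e-34 J·s) / (2 × 5.114e-12 s)
ΔE_min = 1.031e-23 J = 64.354 μeV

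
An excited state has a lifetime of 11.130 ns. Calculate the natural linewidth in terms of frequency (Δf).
7.150 MHz

Using the energy-time uncertainty principle and E = hf:
ΔEΔt ≥ ℏ/2
hΔf·Δt ≥ ℏ/2

The minimum frequency uncertainty is:
Δf = ℏ/(2hτ) = 1/(4πτ)
Δf = 1/(4π × 1.113e-08 s)
Δf = 7.150e+06 Hz = 7.150 MHz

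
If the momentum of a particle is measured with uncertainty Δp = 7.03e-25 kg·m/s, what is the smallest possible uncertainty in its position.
75.005 pm

Using the Heisenberg uncertainty principle:
ΔxΔp ≥ ℏ/2

The minimum uncertainty in position is:
Δx_min = ℏ/(2Δp)
Δx_min = (1.055e-34 J·s) / (2 × 7.030e-25 kg·m/s)
Δx_min = 7.501e-11 m = 75.005 pm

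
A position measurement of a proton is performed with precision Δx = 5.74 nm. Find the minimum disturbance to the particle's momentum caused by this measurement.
9.186 × 10^-27 kg·m/s

The uncertainty principle implies that measuring position disturbs momentum:
ΔxΔp ≥ ℏ/2

When we measure position with precision Δx, we necessarily introduce a momentum uncertainty:
Δp ≥ ℏ/(2Δx)
Δp_min = (1.055e-34 J·s) / (2 × 5.740e-09 m)
Δp_min = 9.186e-27 kg·m/s

The more precisely we measure position, the greater the momentum disturbance.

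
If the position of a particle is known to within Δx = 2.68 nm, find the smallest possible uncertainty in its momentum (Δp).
1.967 × 10^-26 kg·m/s

Using the Heisenberg uncertainty principle:
ΔxΔp ≥ ℏ/2

The minimum uncertainty in momentum is:
Δp_min = ℏ/(2Δx)
Δp_min = (1.055e-34 J·s) / (2 × 2.680e-09 m)
Δp_min = 1.967e-26 kg·m/s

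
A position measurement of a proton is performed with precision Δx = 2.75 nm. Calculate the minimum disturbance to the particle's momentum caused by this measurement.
1.917 × 10^-26 kg·m/s

The uncertainty principle implies that measuring position disturbs momentum:
ΔxΔp ≥ ℏ/2

When we measure position with precision Δx, we necessarily introduce a momentum uncertainty:
Δp ≥ ℏ/(2Δx)
Δp_min = (1.055e-34 J·s) / (2 × 2.750e-09 m)
Δp_min = 1.917e-26 kg·m/s

The more precisely we measure position, the greater the momentum disturbance.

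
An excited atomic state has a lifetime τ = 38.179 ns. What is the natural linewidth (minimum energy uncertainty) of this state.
8.620 neV

Using the energy-time uncertainty principle:
ΔEΔt ≥ ℏ/2

The lifetime τ represents the time uncertainty Δt.
The natural linewidth (minimum energy uncertainty) is:

ΔE = ℏ/(2τ)
ΔE = (1.055e-34 J·s) / (2 × 3.818e-08 s)
ΔE = 1.381e-27 J = 8.620 neV

This natural linewidth limits the precision of spectroscopic measurements.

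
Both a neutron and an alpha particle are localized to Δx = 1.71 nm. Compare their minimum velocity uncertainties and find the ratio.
The neutron has the larger minimum velocity uncertainty, by a ratio of 4.0.

For both particles, Δp_min = ℏ/(2Δx) = 3.084e-26 kg·m/s (same for both).

The velocity uncertainty is Δv = Δp/m:
- neutron: Δv = 3.084e-26 / 1.675e-27 = 1.841e+01 m/s = 18.410 m/s
- alpha particle: Δv = 3.084e-26 / 6.645e-27 = 4.641e+00 m/s = 4.641 m/s

Ratio: 1.841e+01 / 4.641e+00 = 4.0

The lighter particle has larger velocity uncertainty because Δv ∝ 1/m.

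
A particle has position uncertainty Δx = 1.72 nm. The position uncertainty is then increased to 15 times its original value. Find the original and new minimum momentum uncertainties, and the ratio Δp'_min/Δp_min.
Original Δp_min = 3.066 × 10^-26 kg·m/s; new Δp'_min = 2.044 × 10^-27 kg·m/s; ratio Δp'_min/Δp_min = 1/15.

From the uncertainty principle ΔxΔp ≥ ℏ/2, the minimum momentum uncertainty is Δp_min = ℏ/(2Δx).

Original (Δx = 1.72 nm = 1.720e-09 m):
Δp_min = (1.055e-34 J·s)/(2 × 1.720e-09 m) = 3.066e-26 kg·m/s

When Δx → 15Δx:
Δp'_min = ℏ/(2 × 15Δx) = (1/15) × ℏ/(2Δx) = (1/15) × Δp_min
Δp'_min = 1/15 × 3.066e-26 kg·m/s = 2.044e-27 kg·m/s

Since Δp_min ∝ 1/Δx, when Δx is increased to 15 times its original value, Δp_min decreases to 1/15 of its original value.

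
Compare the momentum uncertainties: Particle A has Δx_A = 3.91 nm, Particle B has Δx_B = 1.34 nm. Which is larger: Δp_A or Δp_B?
Particle B has the larger minimum momentum uncertainty, by a factor of 2.92.

For each particle, the minimum momentum uncertainty is Δp_min = ℏ/(2Δx):

Particle A: Δp_A = ℏ/(2×3.910e-09 m) = 1.349e-26 kg·m/s
Particle B: Δp_B = ℏ/(2×1.340e-09 m) = 3.935e-26 kg·m/s

Ratio: Δp_B/Δp_A = 2.92

Since Δp_min ∝ 1/Δx, the particle with smaller position uncertainty (B) has larger momentum uncertainty.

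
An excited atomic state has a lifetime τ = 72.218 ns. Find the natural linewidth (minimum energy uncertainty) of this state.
4.557 neV

Using the energy-time uncertainty principle:
ΔEΔt ≥ ℏ/2

The lifetime τ represents the time uncertainty Δt.
The natural linewidth (minimum energy uncertainty) is:

ΔE = ℏ/(2τ)
ΔE = (1.055e-34 J·s) / (2 × 7.222e-08 s)
ΔE = 7.301e-28 J = 4.557 neV

This natural linewidth limits the precision of spectroscopic measurements.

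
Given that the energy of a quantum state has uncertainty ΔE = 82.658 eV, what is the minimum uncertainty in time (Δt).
3.982 as

Using the energy-time uncertainty principle:
ΔEΔt ≥ ℏ/2

The minimum uncertainty in time is:
Δt_min = ℏ/(2ΔE)
Δt_min = (1.055e-34 J·s) / (2 × 1.324e-17 J)
Δt_min = 3.982e-18 s = 3.982 as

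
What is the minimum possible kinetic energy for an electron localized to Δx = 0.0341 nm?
8.191 eV

Localizing a particle requires giving it sufficient momentum uncertainty:

1. From uncertainty principle: Δp ≥ ℏ/(2Δx)
   Δp_min = (1.055e-34 J·s) / (2 × 3.410e-11 m)
   Δp_min = 1.546e-24 kg·m/s

2. This momentum uncertainty corresponds to kinetic energy:
   KE ≈ (Δp)²/(2m) = (1.546e-24)²/(2 × 9.109e-31 kg)
   KE = 1.312e-18 J = 8.191 eV

Tighter localization requires more energy.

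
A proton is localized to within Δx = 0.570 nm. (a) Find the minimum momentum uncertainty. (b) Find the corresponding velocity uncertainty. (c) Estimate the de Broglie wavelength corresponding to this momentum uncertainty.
(a) Δp_min = 9.251 × 10^-26 kg·m/s
(b) Δv_min = 55.306 m/s
(c) λ_dB = 7.163 nm

Step-by-step:

(a) From the uncertainty principle:
Δp_min = ℏ/(2Δx) = (1.055e-34 J·s)/(2 × 5.700e-10 m) = 9.251e-26 kg·m/s

(b) The velocity uncertainty:
Δv = Δp/m = (9.251e-26 kg·m/s)/(1.673e-27 kg) = 5.531e+01 m/s = 55.306 m/s

(c) The de Broglie wavelength for this momentum:
λ = h/p = (6.626e-34 J·s)/(9.251e-26 kg·m/s) = 7.163e-09 m = 7.163 nm

Note: The de Broglie wavelength is comparable to the localization size, as expected from wave-particle duality.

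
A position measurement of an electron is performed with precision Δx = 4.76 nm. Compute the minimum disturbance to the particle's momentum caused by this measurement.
1.108 × 10^-26 kg·m/s

The uncertainty principle implies that measuring position disturbs momentum:
ΔxΔp ≥ ℏ/2

When we measure position with precision Δx, we necessarily introduce a momentum uncertainty:
Δp ≥ ℏ/(2Δx)
Δp_min = (1.055e-34 J·s) / (2 × 4.760e-09 m)
Δp_min = 1.108e-26 kg·m/s

The more precisely we measure position, the greater the momentum disturbance.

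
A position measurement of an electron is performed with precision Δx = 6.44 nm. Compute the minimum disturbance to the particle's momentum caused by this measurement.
8.188 × 10^-27 kg·m/s

The uncertainty principle implies that measuring position disturbs momentum:
ΔxΔp ≥ ℏ/2

When we measure position with precision Δx, we necessarily introduce a momentum uncertainty:
Δp ≥ ℏ/(2Δx)
Δp_min = (1.055e-34 J·s) / (2 × 6.440e-09 m)
Δp_min = 8.188e-27 kg·m/s

The more precisely we measure position, the greater the momentum disturbance.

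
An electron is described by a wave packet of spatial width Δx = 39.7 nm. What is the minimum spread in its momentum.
1.328 × 10^-27 kg·m/s

For a wave packet, the spatial width Δx and momentum spread Δp are related by the uncertainty principle:
ΔxΔp ≥ ℏ/2

The minimum momentum spread is:
Δp_min = ℏ/(2Δx)
Δp_min = (1.055e-34 J·s) / (2 × 3.970e-08 m)
Δp_min = 1.328e-27 kg·m/s

A wave packet cannot have both a well-defined position and well-defined momentum.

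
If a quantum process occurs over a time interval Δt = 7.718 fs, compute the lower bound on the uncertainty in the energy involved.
42.641 meV

Using the energy-time uncertainty principle:
ΔEΔt ≥ ℏ/2

The minimum uncertainty in energy is:
ΔE_min = ℏ/(2Δt)
ΔE_min = (1.055e-34 J·s) / (2 × 7.718e-15 s)
ΔE_min = 6.832e-21 J = 42.641 meV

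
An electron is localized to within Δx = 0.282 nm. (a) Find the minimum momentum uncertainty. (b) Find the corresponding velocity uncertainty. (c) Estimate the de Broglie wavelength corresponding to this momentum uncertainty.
(a) Δp_min = 1.870 × 10^-25 kg·m/s
(b) Δv_min = 205.262 km/s
(c) λ_dB = 3.544 nm

Step-by-step:

(a) From the uncertainty principle:
Δp_min = ℏ/(2Δx) = (1.055e-34 J·s)/(2 × 2.820e-10 m) = 1.870e-25 kg·m/s

(b) The velocity uncertainty:
Δv = Δp/m = (1.870e-25 kg·m/s)/(9.109e-31 kg) = 2.053e+05 m/s = 205.262 km/s

(c) The de Broglie wavelength for this momentum:
λ = h/p = (6.626e-34 J·s)/(1.870e-25 kg·m/s) = 3.544e-09 m = 3.544 nm

Note: The de Broglie wavelength is comparable to the localization size, as expected from wave-particle duality.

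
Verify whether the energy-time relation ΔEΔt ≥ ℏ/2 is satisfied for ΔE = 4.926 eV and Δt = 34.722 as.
No, it violates the uncertainty relation.

Calculate the product ΔEΔt:
ΔE = 4.926 eV = 7.892e-19 J
ΔEΔt = (7.892e-19 J) × (3.472e-17 s)
ΔEΔt = 2.740e-35 J·s

Compare to the minimum allowed value ℏ/2:
ℏ/2 = 5.273e-35 J·s

Since ΔEΔt = 2.740e-35 J·s < 5.273e-35 J·s = ℏ/2,
this violates the uncertainty relation.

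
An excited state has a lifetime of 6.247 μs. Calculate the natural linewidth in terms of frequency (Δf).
12.739 kHz

Using the energy-time uncertainty principle and E = hf:
ΔEΔt ≥ ℏ/2
hΔf·Δt ≥ ℏ/2

The minimum frequency uncertainty is:
Δf = ℏ/(2hτ) = 1/(4πτ)
Δf = 1/(4π × 6.247e-06 s)
Δf = 1.274e+04 Hz = 12.739 kHz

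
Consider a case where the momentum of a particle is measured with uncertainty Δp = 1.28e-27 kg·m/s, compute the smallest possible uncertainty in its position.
41.194 nm

Using the Heisenberg uncertainty principle:
ΔxΔp ≥ ℏ/2

The minimum uncertainty in position is:
Δx_min = ℏ/(2Δp)
Δx_min = (1.055e-34 J·s) / (2 × 1.280e-27 kg·m/s)
Δx_min = 4.119e-08 m = 41.194 nm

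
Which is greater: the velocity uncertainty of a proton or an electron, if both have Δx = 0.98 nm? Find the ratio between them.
The electron has the larger minimum velocity uncertainty, by a ratio of 1836.2.

For both particles, Δp_min = ℏ/(2Δx) = 5.380e-26 kg·m/s (same for both).

The velocity uncertainty is Δv = Δp/m:
- proton: Δv = 5.380e-26 / 1.673e-27 = 3.217e+01 m/s = 32.168 m/s
- electron: Δv = 5.380e-26 / 9.109e-31 = 5.907e+04 m/s = 59.065 km/s

Ratio: 5.907e+04 / 3.217e+01 = 1836.2

The lighter particle has larger velocity uncertainty because Δv ∝ 1/m.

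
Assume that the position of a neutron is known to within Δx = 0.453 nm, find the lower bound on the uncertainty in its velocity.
69.495 m/s

Using the Heisenberg uncertainty principle and Δp = mΔv:
ΔxΔp ≥ ℏ/2
Δx(mΔv) ≥ ℏ/2

The minimum uncertainty in velocity is:
Δv_min = ℏ/(2mΔx)
Δv_min = (1.055e-34 J·s) / (2 × 1.675e-27 kg × 4.530e-10 m)
Δv_min = 6.949e+01 m/s = 69.495 m/s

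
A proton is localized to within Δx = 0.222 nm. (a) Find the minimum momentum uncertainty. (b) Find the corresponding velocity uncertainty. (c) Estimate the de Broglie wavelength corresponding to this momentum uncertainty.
(a) Δp_min = 2.375 × 10^-25 kg·m/s
(b) Δv_min = 142.002 m/s
(c) λ_dB = 2.790 nm

Step-by-step:

(a) From the uncertainty principle:
Δp_min = ℏ/(2Δx) = (1.055e-34 J·s)/(2 × 2.220e-10 m) = 2.375e-25 kg·m/s

(b) The velocity uncertainty:
Δv = Δp/m = (2.375e-25 kg·m/s)/(1.673e-27 kg) = 1.420e+02 m/s = 142.002 m/s

(c) The de Broglie wavelength for this momentum:
λ = h/p = (6.626e-34 J·s)/(2.375e-25 kg·m/s) = 2.790e-09 m = 2.790 nm

Note: The de Broglie wavelength is comparable to the localization size, as expected from wave-particle duality.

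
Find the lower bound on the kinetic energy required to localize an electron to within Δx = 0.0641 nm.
2.318 eV

Localizing a particle requires giving it sufficient momentum uncertainty:

1. From uncertainty principle: Δp ≥ ℏ/(2Δx)
   Δp_min = (1.055e-34 J·s) / (2 × 6.410e-11 m)
   Δp_min = 8.226e-25 kg·m/s

2. This momentum uncertainty corresponds to kinetic energy:
   KE ≈ (Δp)²/(2m) = (8.226e-25)²/(2 × 9.109e-31 kg)
   KE = 3.714e-19 J = 2.318 eV

Tighter localization requires more energy.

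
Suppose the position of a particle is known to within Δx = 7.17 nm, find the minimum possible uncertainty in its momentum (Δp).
7.354 × 10^-27 kg·m/s

Using the Heisenberg uncertainty principle:
ΔxΔp ≥ ℏ/2

The minimum uncertainty in momentum is:
Δp_min = ℏ/(2Δx)
Δp_min = (1.055e-34 J·s) / (2 × 7.170e-09 m)
Δp_min = 7.354e-27 kg·m/s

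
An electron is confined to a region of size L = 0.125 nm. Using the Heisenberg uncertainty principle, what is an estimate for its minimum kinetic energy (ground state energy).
609.597 meV

Using the uncertainty principle to estimate ground state energy:

1. The position uncertainty is approximately the confinement size:
   Δx ≈ L = 1.250e-10 m

2. From ΔxΔp ≥ ℏ/2, the minimum momentum uncertainty is:
   Δp ≈ ℏ/(2L) = 4.218e-25 kg·m/s

3. The kinetic energy is approximately:
   KE ≈ (Δp)²/(2m) = (4.218e-25)²/(2 × 9.109e-31 kg)
   KE ≈ 9.767e-20 J = 609.597 meV

This is an order-of-magnitude estimate of the ground state energy.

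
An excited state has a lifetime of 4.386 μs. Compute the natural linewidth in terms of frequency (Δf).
18.144 kHz

Using the energy-time uncertainty principle and E = hf:
ΔEΔt ≥ ℏ/2
hΔf·Δt ≥ ℏ/2

The minimum frequency uncertainty is:
Δf = ℏ/(2hτ) = 1/(4πτ)
Δf = 1/(4π × 4.386e-06 s)
Δf = 1.814e+04 Hz = 18.144 kHz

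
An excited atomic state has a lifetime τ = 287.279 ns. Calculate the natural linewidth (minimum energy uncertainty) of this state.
1.146 neV

Using the energy-time uncertainty principle:
ΔEΔt ≥ ℏ/2

The lifetime τ represents the time uncertainty Δt.
The natural linewidth (minimum energy uncertainty) is:

ΔE = ℏ/(2τ)
ΔE = (1.055e-34 J·s) / (2 × 2.873e-07 s)
ΔE = 1.835e-28 J = 1.146 neV

This natural linewidth limits the precision of spectroscopic measurements.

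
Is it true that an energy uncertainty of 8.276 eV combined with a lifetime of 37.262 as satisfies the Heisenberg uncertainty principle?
No, it violates the uncertainty relation.

Calculate the product ΔEΔt:
ΔE = 8.276 eV = 1.326e-18 J
ΔEΔt = (1.326e-18 J) × (3.726e-17 s)
ΔEΔt = 4.941e-35 J·s

Compare to the minimum allowed value ℏ/2:
ℏ/2 = 5.273e-35 J·s

Since ΔEΔt = 4.941e-35 J·s < 5.273e-35 J·s = ℏ/2,
this violates the uncertainty relation.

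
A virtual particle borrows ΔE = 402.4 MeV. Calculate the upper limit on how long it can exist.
8.179 × 10^-25 s

Using the energy-time uncertainty principle:
ΔEΔt ≥ ℏ/2

For a virtual particle borrowing energy ΔE, the maximum lifetime is:
Δt_max = ℏ/(2ΔE)

Converting energy:
ΔE = 402.4 MeV = 6.447e-11 J

Δt_max = (1.055e-34 J·s) / (2 × 6.447e-11 J)
Δt_max = 8.179e-25 s = 8.179 × 10^-25 s

Virtual particles with higher borrowed energy exist for shorter times.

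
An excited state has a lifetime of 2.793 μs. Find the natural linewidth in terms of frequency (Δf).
28.492 kHz

Using the energy-time uncertainty principle and E = hf:
ΔEΔt ≥ ℏ/2
hΔf·Δt ≥ ℏ/2

The minimum frequency uncertainty is:
Δf = ℏ/(2hτ) = 1/(4πτ)
Δf = 1/(4π × 2.793e-06 s)
Δf = 2.849e+04 Hz = 28.492 kHz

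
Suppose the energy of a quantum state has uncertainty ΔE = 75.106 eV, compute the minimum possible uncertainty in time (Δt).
4.382 as

Using the energy-time uncertainty principle:
ΔEΔt ≥ ℏ/2

The minimum uncertainty in time is:
Δt_min = ℏ/(2ΔE)
Δt_min = (1.055e-34 J·s) / (2 × 1.203e-17 J)
Δt_min = 4.382e-18 s = 4.382 as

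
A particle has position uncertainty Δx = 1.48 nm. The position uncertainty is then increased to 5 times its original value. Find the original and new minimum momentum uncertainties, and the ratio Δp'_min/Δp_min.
Original Δp_min = 3.563 × 10^-26 kg·m/s; new Δp'_min = 7.125 × 10^-27 kg·m/s; ratio Δp'_min/Δp_min = 1/5.

From the uncertainty principle ΔxΔp ≥ ℏ/2, the minimum momentum uncertainty is Δp_min = ℏ/(2Δx).

Original (Δx = 1.48 nm = 1.480e-09 m):
Δp_min = (1.055e-34 J·s)/(2 × 1.480e-09 m) = 3.563e-26 kg·m/s

When Δx → 5Δx:
Δp'_min = ℏ/(2 × 5Δx) = (1/5) × ℏ/(2Δx) = (1/5) × Δp_min
Δp'_min = 1/5 × 3.563e-26 kg·m/s = 7.125e-27 kg·m/s

Since Δp_min ∝ 1/Δx, when Δx is increased to 5 times its original value, Δp_min decreases to 1/5 of its original value.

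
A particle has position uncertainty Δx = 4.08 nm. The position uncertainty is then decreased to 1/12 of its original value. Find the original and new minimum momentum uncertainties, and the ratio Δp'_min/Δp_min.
Original Δp_min = 1.292 × 10^-26 kg·m/s; new Δp'_min = 1.551 × 10^-25 kg·m/s; ratio Δp'_min/Δp_min = 12.

From the uncertainty principle ΔxΔp ≥ ℏ/2, the minimum momentum uncertainty is Δp_min = ℏ/(2Δx).

Original (Δx = 4.08 nm = 4.080e-09 m):
Δp_min = (1.055e-34 J·s)/(2 × 4.080e-09 m) = 1.292e-26 kg·m/s

When Δx → (1/12)Δx:
Δp'_min = ℏ/(2 × (1/12)Δx) = 12 × ℏ/(2Δx) = 12 × Δp_min
Δp'_min = 12 × 1.292e-26 kg·m/s = 1.551e-25 kg·m/s

Since Δp_min ∝ 1/Δx, when Δx is decreased to 1/12 of its original value, Δp_min increases to 12 times its original value.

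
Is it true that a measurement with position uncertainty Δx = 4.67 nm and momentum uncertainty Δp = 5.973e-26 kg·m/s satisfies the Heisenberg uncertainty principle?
Yes, it satisfies the uncertainty principle.

Calculate the product ΔxΔp:
ΔxΔp = (4.670e-09 m) × (5.973e-26 kg·m/s)
ΔxΔp = 2.789e-34 J·s

Compare to the minimum allowed value ℏ/2:
ℏ/2 = 5.273e-35 J·s

Since ΔxΔp = 2.789e-34 J·s ≥ 5.273e-35 J·s = ℏ/2,
the measurement satisfies the uncertainty principle.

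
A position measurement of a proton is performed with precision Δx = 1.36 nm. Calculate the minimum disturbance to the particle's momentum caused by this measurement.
3.877 × 10^-26 kg·m/s

The uncertainty principle implies that measuring position disturbs momentum:
ΔxΔp ≥ ℏ/2

When we measure position with precision Δx, we necessarily introduce a momentum uncertainty:
Δp ≥ ℏ/(2Δx)
Δp_min = (1.055e-34 J·s) / (2 × 1.360e-09 m)
Δp_min = 3.877e-26 kg·m/s

The more precisely we measure position, the greater the momentum disturbance.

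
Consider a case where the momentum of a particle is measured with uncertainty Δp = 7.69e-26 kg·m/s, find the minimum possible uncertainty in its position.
685.677 pm

Using the Heisenberg uncertainty principle:
ΔxΔp ≥ ℏ/2

The minimum uncertainty in position is:
Δx_min = ℏ/(2Δp)
Δx_min = (1.055e-34 J·s) / (2 × 7.690e-26 kg·m/s)
Δx_min = 6.857e-10 m = 685.677 pm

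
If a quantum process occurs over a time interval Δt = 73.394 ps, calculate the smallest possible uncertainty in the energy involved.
4.484 μeV

Using the energy-time uncertainty principle:
ΔEΔt ≥ ℏ/2

The minimum uncertainty in energy is:
ΔE_min = ℏ/(2Δt)
ΔE_min = (1.055e-34 J·s) / (2 × 7.339e-11 s)
ΔE_min = 7.184e-25 J = 4.484 μeV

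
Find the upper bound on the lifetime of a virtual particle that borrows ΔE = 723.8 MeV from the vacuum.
4.547 × 10^-25 s

Using the energy-time uncertainty principle:
ΔEΔt ≥ ℏ/2

For a virtual particle borrowing energy ΔE, the maximum lifetime is:
Δt_max = ℏ/(2ΔE)

Converting energy:
ΔE = 723.8 MeV = 1.160e-10 J

Δt_max = (1.055e-34 J·s) / (2 × 1.160e-10 J)
Δt_max = 4.547e-25 s = 4.547 × 10^-25 s

Virtual particles with higher borrowed energy exist for shorter times.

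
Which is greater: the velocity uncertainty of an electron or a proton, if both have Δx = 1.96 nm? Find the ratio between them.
The electron has the larger minimum velocity uncertainty, by a ratio of 1836.2.

For both particles, Δp_min = ℏ/(2Δx) = 2.690e-26 kg·m/s (same for both).

The velocity uncertainty is Δv = Δp/m:
- electron: Δv = 2.690e-26 / 9.109e-31 = 2.953e+04 m/s = 29.533 km/s
- proton: Δv = 2.690e-26 / 1.673e-27 = 1.608e+01 m/s = 16.084 m/s

Ratio: 2.953e+04 / 1.608e+01 = 1836.2

The lighter particle has larger velocity uncertainty because Δv ∝ 1/m.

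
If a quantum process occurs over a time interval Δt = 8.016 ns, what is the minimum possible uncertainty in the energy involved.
41.056 neV

Using the energy-time uncertainty principle:
ΔEΔt ≥ ℏ/2

The minimum uncertainty in energy is:
ΔE_min = ℏ/(2Δt)
ΔE_min = (1.055e-34 J·s) / (2 × 8.016e-09 s)
ΔE_min = 6.578e-27 J = 41.056 neV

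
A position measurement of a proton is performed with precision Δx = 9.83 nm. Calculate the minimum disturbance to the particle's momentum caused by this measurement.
5.364 × 10^-27 kg·m/s

The uncertainty principle implies that measuring position disturbs momentum:
ΔxΔp ≥ ℏ/2

When we measure position with precision Δx, we necessarily introduce a momentum uncertainty:
Δp ≥ ℏ/(2Δx)
Δp_min = (1.055e-34 J·s) / (2 × 9.830e-09 m)
Δp_min = 5.364e-27 kg·m/s

The more precisely we measure position, the greater the momentum disturbance.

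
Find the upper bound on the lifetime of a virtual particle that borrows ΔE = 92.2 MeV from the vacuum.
3.569 ys

Using the energy-time uncertainty principle:
ΔEΔt ≥ ℏ/2

For a virtual particle borrowing energy ΔE, the maximum lifetime is:
Δt_max = ℏ/(2ΔE)

Converting energy:
ΔE = 92.2 MeV = 1.477e-11 J

Δt_max = (1.055e-34 J·s) / (2 × 1.477e-11 J)
Δt_max = 3.569e-24 s = 3.569 ys

Virtual particles with higher borrowed energy exist for shorter times.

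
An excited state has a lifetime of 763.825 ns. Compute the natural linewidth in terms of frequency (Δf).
104.183 kHz

Using the energy-time uncertainty principle and E = hf:
ΔEΔt ≥ ℏ/2
hΔf·Δt ≥ ℏ/2

The minimum frequency uncertainty is:
Δf = ℏ/(2hτ) = 1/(4πτ)
Δf = 1/(4π × 7.638e-07 s)
Δf = 1.042e+05 Hz = 104.183 kHz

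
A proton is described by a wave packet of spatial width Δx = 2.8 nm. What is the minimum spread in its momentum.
1.883 × 10^-26 kg·m/s

For a wave packet, the spatial width Δx and momentum spread Δp are related by the uncertainty principle:
ΔxΔp ≥ ℏ/2

The minimum momentum spread is:
Δp_min = ℏ/(2Δx)
Δp_min = (1.055e-34 J·s) / (2 × 2.800e-09 m)
Δp_min = 1.883e-26 kg·m/s

A wave packet cannot have both a well-defined position and well-defined momentum.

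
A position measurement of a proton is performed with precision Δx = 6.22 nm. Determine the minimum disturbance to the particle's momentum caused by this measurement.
8.477 × 10^-27 kg·m/s

The uncertainty principle implies that measuring position disturbs momentum:
ΔxΔp ≥ ℏ/2

When we measure position with precision Δx, we necessarily introduce a momentum uncertainty:
Δp ≥ ℏ/(2Δx)
Δp_min = (1.055e-34 J·s) / (2 × 6.220e-09 m)
Δp_min = 8.477e-27 kg·m/s

The more precisely we measure position, the greater the momentum disturbance.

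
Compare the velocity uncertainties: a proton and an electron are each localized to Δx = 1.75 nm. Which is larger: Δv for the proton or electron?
The electron has the larger minimum velocity uncertainty, by a ratio of 1836.2.

For both particles, Δp_min = ℏ/(2Δx) = 3.013e-26 kg·m/s (same for both).

The velocity uncertainty is Δv = Δp/m:
- proton: Δv = 3.013e-26 / 1.673e-27 = 1.801e+01 m/s = 18.014 m/s
- electron: Δv = 3.013e-26 / 9.109e-31 = 3.308e+04 m/s = 33.076 km/s

Ratio: 3.308e+04 / 1.801e+01 = 1836.2

The lighter particle has larger velocity uncertainty because Δv ∝ 1/m.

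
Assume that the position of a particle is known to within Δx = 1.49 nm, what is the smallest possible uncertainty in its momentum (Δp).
3.539 × 10^-26 kg·m/s

Using the Heisenberg uncertainty principle:
ΔxΔp ≥ ℏ/2

The minimum uncertainty in momentum is:
Δp_min = ℏ/(2Δx)
Δp_min = (1.055e-34 J·s) / (2 × 1.490e-09 m)
Δp_min = 3.539e-26 kg·m/s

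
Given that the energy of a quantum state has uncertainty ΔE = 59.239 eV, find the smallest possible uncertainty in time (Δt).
5.556 as

Using the energy-time uncertainty principle:
ΔEΔt ≥ ℏ/2

The minimum uncertainty in time is:
Δt_min = ℏ/(2ΔE)
Δt_min = (1.055e-34 J·s) / (2 × 9.491e-18 J)
Δt_min = 5.556e-18 s = 5.556 as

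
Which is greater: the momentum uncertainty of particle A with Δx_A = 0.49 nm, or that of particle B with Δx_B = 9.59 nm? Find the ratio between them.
Particle A has the larger minimum momentum uncertainty, by a factor of 19.57.

For each particle, the minimum momentum uncertainty is Δp_min = ℏ/(2Δx):

Particle A: Δp_A = ℏ/(2×4.900e-10 m) = 1.076e-25 kg·m/s
Particle B: Δp_B = ℏ/(2×9.590e-09 m) = 5.498e-27 kg·m/s

Ratio: Δp_A/Δp_B = 19.57

Since Δp_min ∝ 1/Δx, the particle with smaller position uncertainty (A) has larger momentum uncertainty.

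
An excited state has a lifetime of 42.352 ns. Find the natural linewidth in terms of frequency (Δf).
1.879 MHz

Using the energy-time uncertainty principle and E = hf:
ΔEΔt ≥ ℏ/2
hΔf·Δt ≥ ℏ/2

The minimum frequency uncertainty is:
Δf = ℏ/(2hτ) = 1/(4πτ)
Δf = 1/(4π × 4.235e-08 s)
Δf = 1.879e+06 Hz = 1.879 MHz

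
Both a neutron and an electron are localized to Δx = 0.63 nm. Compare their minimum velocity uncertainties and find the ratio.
The electron has the larger minimum velocity uncertainty, by a ratio of 1838.7.

For both particles, Δp_min = ℏ/(2Δx) = 8.370e-26 kg·m/s (same for both).

The velocity uncertainty is Δv = Δp/m:
- neutron: Δv = 8.370e-26 / 1.675e-27 = 4.997e+01 m/s = 49.970 m/s
- electron: Δv = 8.370e-26 / 9.109e-31 = 9.188e+04 m/s = 91.879 km/s

Ratio: 9.188e+04 / 4.997e+01 = 1838.7

The lighter particle has larger velocity uncertainty because Δv ∝ 1/m.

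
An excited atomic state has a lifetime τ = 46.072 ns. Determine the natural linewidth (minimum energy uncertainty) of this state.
7.143 neV

Using the energy-time uncertainty principle:
ΔEΔt ≥ ℏ/2

The lifetime τ represents the time uncertainty Δt.
The natural linewidth (minimum energy uncertainty) is:

ΔE = ℏ/(2τ)
ΔE = (1.055e-34 J·s) / (2 × 4.607e-08 s)
ΔE = 1.144e-27 J = 7.143 neV

This natural linewidth limits the precision of spectroscopic measurements.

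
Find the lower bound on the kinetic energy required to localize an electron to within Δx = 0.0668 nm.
2.135 eV

Localizing a particle requires giving it sufficient momentum uncertainty:

1. From uncertainty principle: Δp ≥ ℏ/(2Δx)
   Δp_min = (1.055e-34 J·s) / (2 × 6.680e-11 m)
   Δp_min = 7.894e-25 kg·m/s

2. This momentum uncertainty corresponds to kinetic energy:
   KE ≈ (Δp)²/(2m) = (7.894e-25)²/(2 × 9.109e-31 kg)
   KE = 3.420e-19 J = 2.135 eV

Tighter localization requires more energy.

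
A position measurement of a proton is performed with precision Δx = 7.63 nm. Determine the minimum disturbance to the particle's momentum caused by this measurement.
6.911 × 10^-27 kg·m/s

The uncertainty principle implies that measuring position disturbs momentum:
ΔxΔp ≥ ℏ/2

When we measure position with precision Δx, we necessarily introduce a momentum uncertainty:
Δp ≥ ℏ/(2Δx)
Δp_min = (1.055e-34 J·s) / (2 × 7.630e-09 m)
Δp_min = 6.911e-27 kg·m/s

The more precisely we measure position, the greater the momentum disturbance.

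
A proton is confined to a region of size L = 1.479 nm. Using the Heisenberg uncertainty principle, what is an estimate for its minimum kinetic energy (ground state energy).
2.371 μeV

Using the uncertainty principle to estimate ground state energy:

1. The position uncertainty is approximately the confinement size:
   Δx ≈ L = 1.479e-09 m

2. From ΔxΔp ≥ ℏ/2, the minimum momentum uncertainty is:
   Δp ≈ ℏ/(2L) = 3.565e-26 kg·m/s

3. The kinetic energy is approximately:
   KE ≈ (Δp)²/(2m) = (3.565e-26)²/(2 × 1.673e-27 kg)
   KE ≈ 3.800e-25 J = 2.371 μeV

This is an order-of-magnitude estimate of the ground state energy.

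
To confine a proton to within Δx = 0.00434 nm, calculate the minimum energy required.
275.407 meV

Localizing a particle requires giving it sufficient momentum uncertainty:

1. From uncertainty principle: Δp ≥ ℏ/(2Δx)
   Δp_min = (1.055e-34 J·s) / (2 × 4.340e-12 m)
   Δp_min = 1.215e-23 kg·m/s

2. This momentum uncertainty corresponds to kinetic energy:
   KE ≈ (Δp)²/(2m) = (1.215e-23)²/(2 × 1.673e-27 kg)
   KE = 4.413e-20 J = 275.407 meV

Tighter localization requires more energy.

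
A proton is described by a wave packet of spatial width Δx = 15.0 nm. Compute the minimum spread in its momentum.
3.515 × 10^-27 kg·m/s

For a wave packet, the spatial width Δx and momentum spread Δp are related by the uncertainty principle:
ΔxΔp ≥ ℏ/2

The minimum momentum spread is:
Δp_min = ℏ/(2Δx)
Δp_min = (1.055e-34 J·s) / (2 × 1.500e-08 m)
Δp_min = 3.515e-27 kg·m/s

A wave packet cannot have both a well-defined position and well-defined momentum.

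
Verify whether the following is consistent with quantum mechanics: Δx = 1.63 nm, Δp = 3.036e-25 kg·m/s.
Yes, it satisfies the uncertainty principle.

Calculate the product ΔxΔp:
ΔxΔp = (1.630e-09 m) × (3.036e-25 kg·m/s)
ΔxΔp = 4.949e-34 J·s

Compare to the minimum allowed value ℏ/2:
ℏ/2 = 5.273e-35 J·s

Since ΔxΔp = 4.949e-34 J·s ≥ 5.273e-35 J·s = ℏ/2,
the measurement satisfies the uncertainty principle.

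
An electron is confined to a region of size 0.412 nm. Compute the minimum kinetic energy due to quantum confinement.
56.114 meV

Using the uncertainty principle:

1. Position uncertainty: Δx ≈ 4.120e-10 m
2. Minimum momentum uncertainty: Δp = ℏ/(2Δx) = 1.280e-25 kg·m/s
3. Minimum kinetic energy:
   KE = (Δp)²/(2m) = (1.280e-25)²/(2 × 9.109e-31 kg)
   KE = 8.990e-21 J = 56.114 meV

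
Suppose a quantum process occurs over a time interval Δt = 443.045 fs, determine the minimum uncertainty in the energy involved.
742.827 μeV

Using the energy-time uncertainty principle:
ΔEΔt ≥ ℏ/2

The minimum uncertainty in energy is:
ΔE_min = ℏ/(2Δt)
ΔE_min = (1.055e-34 J·s) / (2 × 4.430e-13 s)
ΔE_min = 1.190e-22 J = 742.827 μeV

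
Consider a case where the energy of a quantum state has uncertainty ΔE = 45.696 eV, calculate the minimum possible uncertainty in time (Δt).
7.202 as

Using the energy-time uncertainty principle:
ΔEΔt ≥ ℏ/2

The minimum uncertainty in time is:
Δt_min = ℏ/(2ΔE)
Δt_min = (1.055e-34 J·s) / (2 × 7.321e-18 J)
Δt_min = 7.202e-18 s = 7.202 as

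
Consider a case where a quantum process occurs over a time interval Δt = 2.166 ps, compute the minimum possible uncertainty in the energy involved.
151.942 μeV

Using the energy-time uncertainty principle:
ΔEΔt ≥ ℏ/2

The minimum uncertainty in energy is:
ΔE_min = ℏ/(2Δt)
ΔE_min = (1.055e-34 J·s) / (2 × 2.166e-12 s)
ΔE_min = 2.434e-23 J = 151.942 μeV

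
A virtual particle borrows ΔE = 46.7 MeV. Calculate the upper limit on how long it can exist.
7.047 ys

Using the energy-time uncertainty principle:
ΔEΔt ≥ ℏ/2

For a virtual particle borrowing energy ΔE, the maximum lifetime is:
Δt_max = ℏ/(2ΔE)

Converting energy:
ΔE = 46.7 MeV = 7.482e-12 J

Δt_max = (1.055e-34 J·s) / (2 × 7.482e-12 J)
Δt_max = 7.047e-24 s = 7.047 ys

Virtual particles with higher borrowed energy exist for shorter times.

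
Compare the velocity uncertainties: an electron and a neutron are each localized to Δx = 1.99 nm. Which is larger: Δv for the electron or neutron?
The electron has the larger minimum velocity uncertainty, by a ratio of 1838.7.

For both particles, Δp_min = ℏ/(2Δx) = 2.650e-26 kg·m/s (same for both).

The velocity uncertainty is Δv = Δp/m:
- electron: Δv = 2.650e-26 / 9.109e-31 = 2.909e+04 m/s = 29.087 km/s
- neutron: Δv = 2.650e-26 / 1.675e-27 = 1.582e+01 m/s = 15.820 m/s

Ratio: 2.909e+04 / 1.582e+01 = 1838.7

The lighter particle has larger velocity uncertainty because Δv ∝ 1/m.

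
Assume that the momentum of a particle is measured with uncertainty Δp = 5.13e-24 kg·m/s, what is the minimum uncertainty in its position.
10.278 pm

Using the Heisenberg uncertainty principle:
ΔxΔp ≥ ℏ/2

The minimum uncertainty in position is:
Δx_min = ℏ/(2Δp)
Δx_min = (1.055e-34 J·s) / (2 × 5.130e-24 kg·m/s)
Δx_min = 1.028e-11 m = 10.278 pm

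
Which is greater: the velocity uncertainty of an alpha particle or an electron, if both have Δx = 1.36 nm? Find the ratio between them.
The electron has the larger minimum velocity uncertainty, by a ratio of 7294.3.

For both particles, Δp_min = ℏ/(2Δx) = 3.877e-26 kg·m/s (same for both).

The velocity uncertainty is Δv = Δp/m:
- alpha particle: Δv = 3.877e-26 / 6.645e-27 = 5.835e+00 m/s = 5.835 m/s
- electron: Δv = 3.877e-26 / 9.109e-31 = 4.256e+04 m/s = 42.562 km/s

Ratio: 4.256e+04 / 5.835e+00 = 7294.3

The lighter particle has larger velocity uncertainty because Δv ∝ 1/m.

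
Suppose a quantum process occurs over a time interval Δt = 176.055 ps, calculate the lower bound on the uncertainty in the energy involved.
1.869 μeV

Using the energy-time uncertainty principle:
ΔEΔt ≥ ℏ/2

The minimum uncertainty in energy is:
ΔE_min = ℏ/(2Δt)
ΔE_min = (1.055e-34 J·s) / (2 × 1.761e-10 s)
ΔE_min = 2.995e-25 J = 1.869 μeV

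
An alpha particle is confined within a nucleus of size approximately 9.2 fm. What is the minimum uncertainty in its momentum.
5.731 × 10^-21 kg·m/s

Using the Heisenberg uncertainty principle:
ΔxΔp ≥ ℏ/2

With Δx ≈ L = 9.200e-15 m (the confinement size):
Δp_min = ℏ/(2Δx)
Δp_min = (1.055e-34 J·s) / (2 × 9.200e-15 m)
Δp_min = 5.731e-21 kg·m/s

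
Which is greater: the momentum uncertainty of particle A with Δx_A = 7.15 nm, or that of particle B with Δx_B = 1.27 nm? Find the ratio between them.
Particle B has the larger minimum momentum uncertainty, by a factor of 5.63.

For each particle, the minimum momentum uncertainty is Δp_min = ℏ/(2Δx):

Particle A: Δp_A = ℏ/(2×7.150e-09 m) = 7.375e-27 kg·m/s
Particle B: Δp_B = ℏ/(2×1.270e-09 m) = 4.152e-26 kg·m/s

Ratio: Δp_B/Δp_A = 5.63

Since Δp_min ∝ 1/Δx, the particle with smaller position uncertainty (B) has larger momentum uncertainty.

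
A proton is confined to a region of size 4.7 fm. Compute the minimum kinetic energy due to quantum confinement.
234.833 keV

Using the uncertainty principle:

1. Position uncertainty: Δx ≈ 4.700e-15 m
2. Minimum momentum uncertainty: Δp = ℏ/(2Δx) = 1.122e-20 kg·m/s
3. Minimum kinetic energy:
   KE = (Δp)²/(2m) = (1.122e-20)²/(2 × 1.673e-27 kg)
   KE = 3.762e-14 J = 234.833 keV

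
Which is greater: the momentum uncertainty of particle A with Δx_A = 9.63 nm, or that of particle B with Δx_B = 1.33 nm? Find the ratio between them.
Particle B has the larger minimum momentum uncertainty, by a factor of 7.24.

For each particle, the minimum momentum uncertainty is Δp_min = ℏ/(2Δx):

Particle A: Δp_A = ℏ/(2×9.630e-09 m) = 5.475e-27 kg·m/s
Particle B: Δp_B = ℏ/(2×1.330e-09 m) = 3.965e-26 kg·m/s

Ratio: Δp_B/Δp_A = 7.24

Since Δp_min ∝ 1/Δx, the particle with smaller position uncertainty (B) has larger momentum uncertainty.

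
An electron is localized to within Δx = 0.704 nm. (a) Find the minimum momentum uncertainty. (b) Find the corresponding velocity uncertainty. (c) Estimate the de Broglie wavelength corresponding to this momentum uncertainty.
(a) Δp_min = 7.490 × 10^-26 kg·m/s
(b) Δv_min = 82.221 km/s
(c) λ_dB = 8.847 nm

Step-by-step:

(a) From the uncertainty principle:
Δp_min = ℏ/(2Δx) = (1.055e-34 J·s)/(2 × 7.040e-10 m) = 7.490e-26 kg·m/s

(b) The velocity uncertainty:
Δv = Δp/m = (7.490e-26 kg·m/s)/(9.109e-31 kg) = 8.222e+04 m/s = 82.221 km/s

(c) The de Broglie wavelength for this momentum:
λ = h/p = (6.626e-34 J·s)/(7.490e-26 kg·m/s) = 8.847e-09 m = 8.847 nm

Note: The de Broglie wavelength is comparable to the localization size, as expected from wave-particle duality.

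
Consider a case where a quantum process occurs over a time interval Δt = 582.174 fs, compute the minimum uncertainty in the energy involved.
565.305 μeV

Using the energy-time uncertainty principle:
ΔEΔt ≥ ℏ/2

The minimum uncertainty in energy is:
ΔE_min = ℏ/(2Δt)
ΔE_min = (1.055e-34 J·s) / (2 × 5.822e-13 s)
ΔE_min = 9.057e-23 J = 565.305 μeV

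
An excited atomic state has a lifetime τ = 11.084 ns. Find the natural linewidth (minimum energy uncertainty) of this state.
29.692 neV

Using the energy-time uncertainty principle:
ΔEΔt ≥ ℏ/2

The lifetime τ represents the time uncertainty Δt.
The natural linewidth (minimum energy uncertainty) is:

ΔE = ℏ/(2τ)
ΔE = (1.055e-34 J·s) / (2 × 1.108e-08 s)
ΔE = 4.757e-27 J = 29.692 neV

This natural linewidth limits the precision of spectroscopic measurements.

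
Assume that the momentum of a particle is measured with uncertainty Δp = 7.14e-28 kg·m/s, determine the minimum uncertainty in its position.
73.850 nm

Using the Heisenberg uncertainty principle:
ΔxΔp ≥ ℏ/2

The minimum uncertainty in position is:
Δx_min = ℏ/(2Δp)
Δx_min = (1.055e-34 J·s) / (2 × 7.140e-28 kg·m/s)
Δx_min = 7.385e-08 m = 73.850 nm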